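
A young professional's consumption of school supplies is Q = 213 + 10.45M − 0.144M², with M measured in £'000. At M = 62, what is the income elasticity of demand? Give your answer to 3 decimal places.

At M = 62: Q = 307.3640.
dQ/dM = 10.45 − 0.288M = -7.40600.
η = (dQ/dM)·(M/Q) = -7.40600 × (62/307.3640) = -1.494.

-1.494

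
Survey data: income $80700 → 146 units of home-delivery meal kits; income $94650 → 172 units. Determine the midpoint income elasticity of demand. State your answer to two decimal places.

ΔQ = 172 − 146 = 26; midpoint Q̄ = (146 + 172)/2 = 159.
ΔI = 94650 − 80700 = 13950; midpoint Ī = (80700 + 94650)/2 = 87675.
η = (ΔQ/Q̄) ÷ (ΔI/Ī) = (26/159) ÷ (13950/87675) = 1.03.

1.03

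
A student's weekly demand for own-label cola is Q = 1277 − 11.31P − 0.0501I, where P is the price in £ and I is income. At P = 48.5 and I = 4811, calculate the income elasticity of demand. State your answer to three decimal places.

-0.494

At P = 48.5, I = 4811: Q = 487.434.
Holding P constant, ∂Q/∂I = −0.0501.
η_I = (∂Q/∂I)·(I/Q) = -0.0501 × (4811/487.434) = -0.494.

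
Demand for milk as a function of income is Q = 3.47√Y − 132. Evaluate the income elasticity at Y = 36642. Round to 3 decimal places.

0.624

At Y = 36642: Q = 532.231.
dQ/dY = 3.47/(2√Y) = 0.00906379 at this income.
η = (dQ/dY)·(Y/Q) = 0.00906379 × (36642/532.231) = 0.624.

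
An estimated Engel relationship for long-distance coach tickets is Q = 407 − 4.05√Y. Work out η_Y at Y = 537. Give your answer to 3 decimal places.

-0.150

At Y = 537: Q = 313.148.
dQ/dY = -4.05/(2√Y) = -0.0873852 at this income.
η = (dQ/dY)·(Y/Q) = -0.0873852 × (537/313.148) = -0.150.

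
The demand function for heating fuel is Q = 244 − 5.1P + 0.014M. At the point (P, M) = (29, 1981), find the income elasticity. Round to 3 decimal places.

0.224

At P = 29, M = 1981: Q = 123.834.
Holding P constant, ∂Q/∂M = 0.014.
η_M = (∂Q/∂M)·(M/Q) = 0.014 × (1981/123.834) = 0.224.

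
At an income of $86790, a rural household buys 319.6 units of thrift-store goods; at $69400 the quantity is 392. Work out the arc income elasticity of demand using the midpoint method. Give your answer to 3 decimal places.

-0.914

ΔQ = 392 − 319.6 = 72.4; midpoint Q̄ = (319.6 + 392)/2 = 355.8.
ΔI = 69400 − 86790 = -17390; midpoint Ī = (86790 + 69400)/2 = 78095.
η = (ΔQ/Q̄) ÷ (ΔI/Ī) = (72.4/355.8) ÷ (-17390/78095) = -0.914.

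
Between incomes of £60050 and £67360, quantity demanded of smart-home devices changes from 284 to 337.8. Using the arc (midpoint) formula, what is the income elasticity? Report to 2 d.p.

1.51

ΔQ = 337.8 − 284 = 53.8; midpoint Q̄ = (284 + 337.8)/2 = 310.9.
ΔI = 67360 − 60050 = 7310; midpoint Ī = (60050 + 67360)/2 = 63705.
η = (ΔQ/Q̄) ÷ (ΔI/Ī) = (53.8/310.9) ÷ (7310/63705) = 1.51.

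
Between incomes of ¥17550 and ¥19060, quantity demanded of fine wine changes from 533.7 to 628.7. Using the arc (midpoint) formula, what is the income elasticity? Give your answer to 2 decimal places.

ΔQ = 628.7 − 533.7 = 95; midpoint Q̄ = (533.7 + 628.7)/2 = 581.2.
ΔI = 19060 − 17550 = 1510; midpoint Ī = (17550 + 19060)/2 = 18305.
η = (ΔQ/Q̄) ÷ (ΔI/Ī) = (95/581.2) ÷ (1510/18305) = 1.98.

1.98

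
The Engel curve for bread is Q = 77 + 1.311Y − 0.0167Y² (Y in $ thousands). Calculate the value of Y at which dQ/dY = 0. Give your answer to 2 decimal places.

39.25

dQ/dY = 1.311 − 0.0334Y.
The good is inferior where dQ/dY < 0. Setting dQ/dY = 0 gives Y = 1.311 / 0.0334 = 39.25.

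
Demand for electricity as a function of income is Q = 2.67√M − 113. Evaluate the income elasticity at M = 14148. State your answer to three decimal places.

At M = 14148: Q = 204.584.
dQ/dM = 2.67/(2√M) = 0.0112236 at this income.
η = (dQ/dM)·(M/Q) = 0.0112236 × (14148/204.584) = 0.776.

0.776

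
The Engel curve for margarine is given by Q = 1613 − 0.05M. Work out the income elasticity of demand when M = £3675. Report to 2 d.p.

-0.13

At M = 3675: Q = 1429.250.
dQ/dM = −0.05.
η = (dQ/dM)·(M/Q) = -0.05 × (3675/1429.250) = -0.13.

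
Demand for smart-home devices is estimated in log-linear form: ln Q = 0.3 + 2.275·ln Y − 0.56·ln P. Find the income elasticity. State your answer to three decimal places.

2.275

In a log-linear demand, the coefficient on ln Y is the income elasticity.
So η = 2.275.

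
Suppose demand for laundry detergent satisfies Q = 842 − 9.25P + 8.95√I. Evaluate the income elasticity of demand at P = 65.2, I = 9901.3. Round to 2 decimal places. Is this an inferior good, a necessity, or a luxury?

At P = 65.2, I = 9901.3: Q = 1129.472.
Holding P constant, ∂Q/∂I = 8.95/(2√I) = 0.0449725.
η_I = (∂Q/∂I)·(I/Q) = 0.0449725 × (9901.3/1129.472) = 0.39.
Since 0 < η < 1, this is a necessity.

0.39 (necessity)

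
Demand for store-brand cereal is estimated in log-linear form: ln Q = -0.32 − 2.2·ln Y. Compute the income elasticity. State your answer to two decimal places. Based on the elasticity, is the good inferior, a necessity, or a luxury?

-2.20 (inferior good)

In a log-linear demand, the coefficient on ln Y is the income elasticity.
So η = -2.20.
η < 0 ⇒ inferior good.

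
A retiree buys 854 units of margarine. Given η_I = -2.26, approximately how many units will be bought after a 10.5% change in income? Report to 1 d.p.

651.3

%ΔQ ≈ η × %ΔI = -2.26 × 10.5% = -23.73%.
New Q ≈ 854 × (1 − 0.2373) = 651.3.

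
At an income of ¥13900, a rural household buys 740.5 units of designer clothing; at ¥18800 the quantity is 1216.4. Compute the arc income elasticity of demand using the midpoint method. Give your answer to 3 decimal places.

ΔQ = 1216.4 − 740.5 = 475.9; midpoint Q̄ = (740.5 + 1216.4)/2 = 978.45.
ΔI = 18800 − 13900 = 4900; midpoint Ī = (13900 + 18800)/2 = 16350.
η = (ΔQ/Q̄) ÷ (ΔI/Ī) = (475.9/978.45) ÷ (4900/16350) = 1.623.

1.623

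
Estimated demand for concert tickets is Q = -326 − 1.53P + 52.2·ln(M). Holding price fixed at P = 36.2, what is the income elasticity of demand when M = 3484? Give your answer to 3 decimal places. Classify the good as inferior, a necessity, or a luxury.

At P = 36.2, M = 3484: Q = 44.354.
Holding P constant, ∂Q/∂M = 52.2/M = 0.0149828.
η_M = (∂Q/∂M)·(M/Q) = 0.0149828 × (3484/44.354) = 1.177.
Since η > 1, this is a luxury.

1.177 (luxury)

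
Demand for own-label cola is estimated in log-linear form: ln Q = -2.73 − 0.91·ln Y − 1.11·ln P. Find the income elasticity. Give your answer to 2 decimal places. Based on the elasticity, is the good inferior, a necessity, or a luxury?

-0.91 (inferior good)

In a log-linear demand, the coefficient on ln Y is the income elasticity.
So η = -0.91.
η < 0 ⇒ inferior good.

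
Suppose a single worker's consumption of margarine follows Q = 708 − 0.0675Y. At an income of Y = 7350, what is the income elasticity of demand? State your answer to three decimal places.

-2.342

At Y = 7350: Q = 211.875.
dQ/dY = −0.0675.
η = (dQ/dY)·(Y/Q) = -0.0675 × (7350/211.875) = -2.342.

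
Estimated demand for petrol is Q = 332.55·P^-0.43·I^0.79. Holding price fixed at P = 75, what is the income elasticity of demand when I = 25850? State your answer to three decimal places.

0.790

For a multiplicative demand Q = A·P^α·I^β, the income elasticity is β everywhere.
Here β = 0.79, so η = 0.790.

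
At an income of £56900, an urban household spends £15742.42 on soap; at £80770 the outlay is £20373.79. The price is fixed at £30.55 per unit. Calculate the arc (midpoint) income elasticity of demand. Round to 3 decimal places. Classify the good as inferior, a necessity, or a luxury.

With a constant price, Q₁ = 15742.42/30.55 = 515.300 and Q₂ = 20373.79/30.55 = 666.900 (equivalently, work directly with expenditure since P cancels).
Midpoint %ΔQ = (20373.79 − 15742.42)/18058.11 = 0.25647; midpoint %ΔI = (80770 − 56900)/68835 = 0.34677.
η = 0.25647 / 0.34677 = 0.740.
0 < η < 1 ⇒ necessity.

0.740 (necessity)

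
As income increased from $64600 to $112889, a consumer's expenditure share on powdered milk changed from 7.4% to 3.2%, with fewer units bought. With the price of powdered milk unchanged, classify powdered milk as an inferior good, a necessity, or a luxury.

inferior good

Quantity demanded falls as income rises, so η < 0.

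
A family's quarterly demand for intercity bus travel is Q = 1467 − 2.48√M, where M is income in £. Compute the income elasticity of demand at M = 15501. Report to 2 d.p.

-0.13

At M = 15501: Q = 1158.233.
dQ/dM = -2.48/(2√M) = -0.0099596 at this income.
η = (dQ/dM)·(M/Q) = -0.0099596 × (15501/1158.233) = -0.13.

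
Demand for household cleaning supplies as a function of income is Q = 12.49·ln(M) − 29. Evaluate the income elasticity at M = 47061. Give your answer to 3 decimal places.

0.119

At M = 47061: Q = 105.382.
dQ/dM = 12.49/M = 0.0002654 at this income.
η = (dQ/dM)·(M/Q) = 0.0002654 × (47061/105.382) = 0.119.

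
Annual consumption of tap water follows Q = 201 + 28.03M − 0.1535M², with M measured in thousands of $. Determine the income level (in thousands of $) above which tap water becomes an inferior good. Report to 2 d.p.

91.30

dQ/dM = 28.03 − 0.307M.
The good is inferior where dQ/dM < 0. Setting dQ/dM = 0 gives M = 28.03 / 0.307 = 91.30.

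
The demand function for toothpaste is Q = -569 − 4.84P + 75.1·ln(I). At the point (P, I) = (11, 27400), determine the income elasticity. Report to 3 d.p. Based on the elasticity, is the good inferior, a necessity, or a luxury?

At P = 11, I = 27400: Q = 145.154.
Holding P constant, ∂Q/∂I = 75.1/I = 0.00274088.
η_I = (∂Q/∂I)·(I/Q) = 0.00274088 × (27400/145.154) = 0.517.
Since 0 < η < 1, this is a necessity.

0.517 (necessity)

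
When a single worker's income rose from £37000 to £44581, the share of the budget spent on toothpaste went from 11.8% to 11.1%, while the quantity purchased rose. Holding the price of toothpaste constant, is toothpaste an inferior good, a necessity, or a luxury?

Quantity rises but the budget share falls as income rises, so 0 < η < 1.

necessity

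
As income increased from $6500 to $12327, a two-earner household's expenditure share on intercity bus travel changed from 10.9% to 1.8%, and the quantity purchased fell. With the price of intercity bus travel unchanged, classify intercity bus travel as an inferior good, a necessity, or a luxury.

inferior good

Quantity demanded falls as income rises, so η < 0.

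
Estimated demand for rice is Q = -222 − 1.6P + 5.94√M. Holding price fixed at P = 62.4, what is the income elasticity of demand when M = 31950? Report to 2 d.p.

At P = 62.4, M = 31950: Q = 739.909.
Holding P constant, ∂Q/∂M = 5.94/(2√M) = 0.0166158.
η_M = (∂Q/∂M)·(M/Q) = 0.0166158 × (31950/739.909) = 0.72.

0.72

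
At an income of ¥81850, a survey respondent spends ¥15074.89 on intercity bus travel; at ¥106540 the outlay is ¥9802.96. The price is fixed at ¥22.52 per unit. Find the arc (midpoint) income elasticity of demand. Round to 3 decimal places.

-1.617

With a constant price, Q₁ = 15074.89/22.52 = 669.400 and Q₂ = 9802.96/22.52 = 435.300 (equivalently, work directly with expenditure since P cancels).
Midpoint %ΔQ = (9802.96 − 15074.89)/12438.93 = -0.42383; midpoint %ΔI = (106540 − 81850)/94195 = 0.26212.
η = -0.42383 / 0.26212 = -1.617.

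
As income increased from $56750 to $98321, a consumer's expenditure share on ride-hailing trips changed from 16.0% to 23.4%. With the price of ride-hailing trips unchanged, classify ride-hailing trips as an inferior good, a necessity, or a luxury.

The budget share rises as income rises, so η > 1.

luxury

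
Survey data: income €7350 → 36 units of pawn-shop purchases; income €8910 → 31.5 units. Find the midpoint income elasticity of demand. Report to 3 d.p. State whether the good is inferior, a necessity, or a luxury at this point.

ΔQ = 31.5 − 36 = -4.5; midpoint Q̄ = (36 + 31.5)/2 = 33.75.
ΔI = 8910 − 7350 = 1560; midpoint Ī = (7350 + 8910)/2 = 8130.
η = (ΔQ/Q̄) ÷ (ΔI/Ī) = (-4.5/33.75) ÷ (1560/8130) = -0.695.
η < 0 ⇒ inferior good.

-0.695 (inferior good)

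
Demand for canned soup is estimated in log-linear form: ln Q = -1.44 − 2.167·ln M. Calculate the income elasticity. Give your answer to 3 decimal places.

In a log-linear demand, the coefficient on ln M is the income elasticity.
So η = -2.167.

-2.167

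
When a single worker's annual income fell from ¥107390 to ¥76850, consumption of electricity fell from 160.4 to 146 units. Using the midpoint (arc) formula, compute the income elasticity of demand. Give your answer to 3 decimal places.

0.284

ΔQ = 146 − 160.4 = -14.4; midpoint Q̄ = (160.4 + 146)/2 = 153.2.
ΔI = 76850 − 107390 = -30540; midpoint Ī = (107390 + 76850)/2 = 92120.
η = (ΔQ/Q̄) ÷ (ΔI/Ī) = (-14.4/153.2) ÷ (-30540/92120) = 0.284.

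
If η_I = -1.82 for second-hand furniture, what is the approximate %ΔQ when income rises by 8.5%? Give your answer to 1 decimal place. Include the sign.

%ΔQ ≈ η × %ΔI = -1.82 × 8.5% = -15.5%.

-15.5%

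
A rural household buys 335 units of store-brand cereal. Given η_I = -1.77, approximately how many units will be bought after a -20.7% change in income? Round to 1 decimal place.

%ΔQ ≈ η × %ΔI = -1.77 × (-20.7%) = 36.639%.
New Q ≈ 335 × (1 + 0.36639) = 457.7.

457.7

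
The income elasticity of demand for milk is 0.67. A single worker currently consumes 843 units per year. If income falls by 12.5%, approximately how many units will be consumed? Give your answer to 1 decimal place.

772.4

%ΔQ ≈ η × %ΔI = 0.67 × (-12.5%) = -8.375%.
New Q ≈ 843 × (1 − 0.08375) = 772.4.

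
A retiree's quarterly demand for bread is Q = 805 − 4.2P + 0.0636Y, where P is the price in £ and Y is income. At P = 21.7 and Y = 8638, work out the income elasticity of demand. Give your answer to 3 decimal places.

At P = 21.7, Y = 8638: Q = 1263.237.
Holding P constant, ∂Q/∂Y = 0.0636.
η_Y = (∂Q/∂Y)·(Y/Q) = 0.0636 × (8638/1263.237) = 0.435.

0.435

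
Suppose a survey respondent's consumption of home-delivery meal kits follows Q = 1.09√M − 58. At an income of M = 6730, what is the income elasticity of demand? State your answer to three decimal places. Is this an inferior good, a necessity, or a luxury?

1.423 (luxury)

At M = 6730: Q = 31.420.
dQ/dM = 1.09/(2√M) = 0.00664338 at this income.
η = (dQ/dM)·(M/Q) = 0.00664338 × (6730/31.420) = 1.423.
Since η > 1, the good is a luxury.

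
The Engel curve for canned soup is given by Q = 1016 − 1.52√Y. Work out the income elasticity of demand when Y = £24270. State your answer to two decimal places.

At Y = 24270: Q = 779.202.
dQ/dY = -1.52/(2√Y) = -0.00487841 at this income.
η = (dQ/dY)·(Y/Q) = -0.00487841 × (24270/779.202) = -0.15.

-0.15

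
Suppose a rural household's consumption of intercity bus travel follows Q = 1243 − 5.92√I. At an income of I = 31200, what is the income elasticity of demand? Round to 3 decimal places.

-2.650

At I = 31200: Q = 197.320.
dQ/dI = -5.92/(2√I) = -0.0167577 at this income.
η = (dQ/dI)·(I/Q) = -0.0167577 × (31200/197.320) = -2.650.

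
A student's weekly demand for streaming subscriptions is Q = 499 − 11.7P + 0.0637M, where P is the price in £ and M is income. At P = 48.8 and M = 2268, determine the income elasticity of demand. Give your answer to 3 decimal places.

1.992

At P = 48.8, M = 2268: Q = 72.512.
Holding P constant, ∂Q/∂M = 0.0637.
η_M = (∂Q/∂M)·(M/Q) = 0.0637 × (2268/72.512) = 1.992.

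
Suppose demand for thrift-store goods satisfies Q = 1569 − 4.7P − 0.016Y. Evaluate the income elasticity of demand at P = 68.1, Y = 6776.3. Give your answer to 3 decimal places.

At P = 68.1, Y = 6776.3: Q = 1140.509.
Holding P constant, ∂Q/∂Y = −0.016.
η_Y = (∂Q/∂Y)·(Y/Q) = -0.016 × (6776.3/1140.509) = -0.095.

-0.095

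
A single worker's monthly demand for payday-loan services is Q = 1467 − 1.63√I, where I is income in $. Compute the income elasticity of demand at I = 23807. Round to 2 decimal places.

At I = 23807: Q = 1215.499.
dQ/dI = -1.63/(2√I) = -0.00528208 at this income.
η = (dQ/dI)·(I/Q) = -0.00528208 × (23807/1215.499) = -0.10.

-0.10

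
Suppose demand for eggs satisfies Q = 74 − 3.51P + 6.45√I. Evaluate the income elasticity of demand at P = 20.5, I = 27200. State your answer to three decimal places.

At P = 20.5, I = 27200: Q = 1065.806.
Holding P constant, ∂Q/∂I = 6.45/(2√I) = 0.0195544.
η_I = (∂Q/∂I)·(I/Q) = 0.0195544 × (27200/1065.806) = 0.499.

0.499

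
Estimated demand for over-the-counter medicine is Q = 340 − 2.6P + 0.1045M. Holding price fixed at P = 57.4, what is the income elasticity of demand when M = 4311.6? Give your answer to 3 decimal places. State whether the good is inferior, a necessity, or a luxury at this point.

0.703 (necessity)

At P = 57.4, M = 4311.6: Q = 641.322.
Holding P constant, ∂Q/∂M = 0.1045.
η_M = (∂Q/∂M)·(M/Q) = 0.1045 × (4311.6/641.322) = 0.703.
Since 0 < η < 1, this is a necessity.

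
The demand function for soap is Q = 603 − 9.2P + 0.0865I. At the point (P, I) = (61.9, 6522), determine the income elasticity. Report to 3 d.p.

0.944

At P = 61.9, I = 6522: Q = 597.673.
Holding P constant, ∂Q/∂I = 0.0865.
η_I = (∂Q/∂I)·(I/Q) = 0.0865 × (6522/597.673) = 0.944.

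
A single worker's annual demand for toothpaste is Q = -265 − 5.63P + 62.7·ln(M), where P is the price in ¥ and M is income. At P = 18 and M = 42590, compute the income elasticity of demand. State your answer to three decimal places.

0.208

At P = 18, M = 42590: Q = 302.003.
Holding P constant, ∂Q/∂M = 62.7/M = 0.00147218.
η_M = (∂Q/∂M)·(M/Q) = 0.00147218 × (42590/302.003) = 0.208.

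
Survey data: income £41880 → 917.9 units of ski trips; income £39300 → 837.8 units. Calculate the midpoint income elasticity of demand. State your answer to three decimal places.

ΔQ = 837.8 − 917.9 = -80.1; midpoint Q̄ = (917.9 + 837.8)/2 = 877.85.
ΔI = 39300 − 41880 = -2580; midpoint Ī = (41880 + 39300)/2 = 40590.
η = (ΔQ/Q̄) ÷ (ΔI/Ī) = (-80.1/877.85) ÷ (-2580/40590) = 1.436.

1.436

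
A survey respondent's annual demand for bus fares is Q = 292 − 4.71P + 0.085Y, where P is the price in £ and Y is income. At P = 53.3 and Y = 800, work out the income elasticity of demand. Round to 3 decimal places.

At P = 53.3, Y = 800: Q = 108.957.
Holding P constant, ∂Q/∂Y = 0.085.
η_Y = (∂Q/∂Y)·(Y/Q) = 0.085 × (800/108.957) = 0.624.

0.624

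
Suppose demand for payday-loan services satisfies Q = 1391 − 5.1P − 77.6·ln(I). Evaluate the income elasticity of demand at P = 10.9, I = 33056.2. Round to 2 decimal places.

-0.15

At P = 10.9, I = 33056.2: Q = 527.907.
Holding P constant, ∂Q/∂I = -77.6/I = -0.00234752.
η_I = (∂Q/∂I)·(I/Q) = -0.00234752 × (33056.2/527.907) = -0.15.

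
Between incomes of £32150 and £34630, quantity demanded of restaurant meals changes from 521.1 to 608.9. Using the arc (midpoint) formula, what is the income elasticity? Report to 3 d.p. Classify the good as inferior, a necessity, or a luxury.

2.092 (luxury)

ΔQ = 608.9 − 521.1 = 87.8; midpoint Q̄ = (521.1 + 608.9)/2 = 565.
ΔI = 34630 − 32150 = 2480; midpoint Ī = (32150 + 34630)/2 = 33390.
η = (ΔQ/Q̄) ÷ (ΔI/Ī) = (87.8/565) ÷ (2480/33390) = 2.092.
η > 1 ⇒ luxury.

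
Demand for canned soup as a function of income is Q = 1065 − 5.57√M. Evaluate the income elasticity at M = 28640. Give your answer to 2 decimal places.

-3.85

At M = 28640: Q = 122.369.
dQ/dM = -5.57/(2√M) = -0.0164565 at this income.
η = (dQ/dM)·(M/Q) = -0.0164565 × (28640/122.369) = -3.85.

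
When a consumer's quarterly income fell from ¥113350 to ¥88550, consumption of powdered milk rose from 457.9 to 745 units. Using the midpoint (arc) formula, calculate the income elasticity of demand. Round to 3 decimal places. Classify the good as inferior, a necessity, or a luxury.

ΔQ = 745 − 457.9 = 287.1; midpoint Q̄ = (457.9 + 745)/2 = 601.45.
ΔI = 88550 − 113350 = -24800; midpoint Ī = (113350 + 88550)/2 = 100950.
η = (ΔQ/Q̄) ÷ (ΔI/Ī) = (287.1/601.45) ÷ (-24800/100950) = -1.943.
η < 0 ⇒ inferior good.

-1.943 (inferior good)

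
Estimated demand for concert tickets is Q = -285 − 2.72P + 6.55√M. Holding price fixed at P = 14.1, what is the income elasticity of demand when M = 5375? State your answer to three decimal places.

1.531

At P = 14.1, M = 5375: Q = 156.857.
Holding P constant, ∂Q/∂M = 6.55/(2√M) = 0.0446706.
η_M = (∂Q/∂M)·(M/Q) = 0.0446706 × (5375/156.857) = 1.531.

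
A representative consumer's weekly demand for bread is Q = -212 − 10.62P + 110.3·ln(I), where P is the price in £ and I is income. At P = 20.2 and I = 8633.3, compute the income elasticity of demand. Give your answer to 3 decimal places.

At P = 20.2, I = 8633.3: Q = 573.167.
Holding P constant, ∂Q/∂I = 110.3/I = 0.0127761.
η_I = (∂Q/∂I)·(I/Q) = 0.0127761 × (8633.3/573.167) = 0.192.

0.192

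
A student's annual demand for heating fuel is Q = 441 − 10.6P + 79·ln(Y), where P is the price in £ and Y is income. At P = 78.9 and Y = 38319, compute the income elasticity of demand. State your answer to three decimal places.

0.180

At P = 78.9, Y = 38319: Q = 438.402.
Holding P constant, ∂Q/∂Y = 79/Y = 0.00206164.
η_Y = (∂Q/∂Y)·(Y/Q) = 0.00206164 × (38319/438.402) = 0.180.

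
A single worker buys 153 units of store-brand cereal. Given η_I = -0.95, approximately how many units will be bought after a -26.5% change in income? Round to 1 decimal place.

191.5

%ΔQ ≈ η × %ΔI = -0.95 × (-26.5%) = 25.175%.
New Q ≈ 153 × (1 + 0.25175) = 191.5.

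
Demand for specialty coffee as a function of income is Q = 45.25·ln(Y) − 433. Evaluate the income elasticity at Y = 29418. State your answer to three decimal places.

At Y = 29418: Q = 32.594.
dQ/dY = 45.25/Y = 0.00153817 at this income.
η = (dQ/dY)·(Y/Q) = 0.00153817 × (29418/32.594) = 1.388.

1.388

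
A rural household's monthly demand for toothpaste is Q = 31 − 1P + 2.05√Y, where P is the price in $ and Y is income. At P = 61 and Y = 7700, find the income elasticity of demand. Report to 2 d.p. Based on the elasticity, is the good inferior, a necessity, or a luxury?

0.60 (necessity)

At P = 61, Y = 7700: Q = 149.887.
Holding P constant, ∂Q/∂Y = 2.05/(2√Y) = 0.011681.
η_Y = (∂Q/∂Y)·(Y/Q) = 0.011681 × (7700/149.887) = 0.60.
Since 0 < η < 1, this is a necessity.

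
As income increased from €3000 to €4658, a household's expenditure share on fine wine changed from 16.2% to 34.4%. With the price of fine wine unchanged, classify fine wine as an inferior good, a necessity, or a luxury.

luxury

The budget share rises as income rises, so η > 1.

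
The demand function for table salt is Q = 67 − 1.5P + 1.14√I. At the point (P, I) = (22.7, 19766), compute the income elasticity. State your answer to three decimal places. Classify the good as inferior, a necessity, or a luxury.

0.415 (necessity)

At P = 22.7, I = 19766: Q = 193.224.
Holding P constant, ∂Q/∂I = 1.14/(2√I) = 0.0040543.
η_I = (∂Q/∂I)·(I/Q) = 0.0040543 × (19766/193.224) = 0.415.
Since 0 < η < 1, this is a necessity.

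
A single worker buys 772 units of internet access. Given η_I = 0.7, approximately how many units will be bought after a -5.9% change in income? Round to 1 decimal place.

740.1

%ΔQ ≈ η × %ΔI = 0.7 × (-5.9%) = -4.13%.
New Q ≈ 772 × (1 − 0.0413) = 740.1.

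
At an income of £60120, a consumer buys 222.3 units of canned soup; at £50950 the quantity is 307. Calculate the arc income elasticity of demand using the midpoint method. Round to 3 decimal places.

-1.938

ΔQ = 307 − 222.3 = 84.7; midpoint Q̄ = (222.3 + 307)/2 = 264.65.
ΔI = 50950 − 60120 = -9170; midpoint Ī = (60120 + 50950)/2 = 55535.
η = (ΔQ/Q̄) ÷ (ΔI/Ī) = (84.7/264.65) ÷ (-9170/55535) = -1.938.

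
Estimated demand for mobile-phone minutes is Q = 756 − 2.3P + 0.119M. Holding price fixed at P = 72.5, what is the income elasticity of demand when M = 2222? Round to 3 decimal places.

0.310

At P = 72.5, M = 2222: Q = 853.668.
Holding P constant, ∂Q/∂M = 0.119.
η_M = (∂Q/∂M)·(M/Q) = 0.119 × (2222/853.668) = 0.310.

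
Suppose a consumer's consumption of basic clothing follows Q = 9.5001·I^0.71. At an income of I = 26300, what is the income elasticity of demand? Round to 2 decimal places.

For Q = A·I^β the income elasticity is constant and equal to β.
Here β = 0.71, so η = 0.71.

0.71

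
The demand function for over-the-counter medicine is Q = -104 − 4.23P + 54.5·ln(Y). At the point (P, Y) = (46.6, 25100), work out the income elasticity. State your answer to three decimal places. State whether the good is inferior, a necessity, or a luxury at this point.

0.217 (necessity)

At P = 46.6, Y = 25100: Q = 251.001.
Holding P constant, ∂Q/∂Y = 54.5/Y = 0.00217131.
η_Y = (∂Q/∂Y)·(Y/Q) = 0.00217131 × (25100/251.001) = 0.217.
Since 0 < η < 1, this is a necessity.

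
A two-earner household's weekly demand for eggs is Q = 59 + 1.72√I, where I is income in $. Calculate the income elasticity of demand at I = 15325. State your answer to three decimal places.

At I = 15325: Q = 271.926.
dQ/dI = 1.72/(2√I) = 0.00694701 at this income.
η = (dQ/dI)·(I/Q) = 0.00694701 × (15325/271.926) = 0.392.

0.392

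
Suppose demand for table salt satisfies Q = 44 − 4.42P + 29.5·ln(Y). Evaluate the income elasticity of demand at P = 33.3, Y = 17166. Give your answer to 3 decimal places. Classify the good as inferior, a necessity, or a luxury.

0.160 (necessity)

At P = 33.3, Y = 17166: Q = 184.459.
Holding P constant, ∂Q/∂Y = 29.5/Y = 0.00171851.
η_Y = (∂Q/∂Y)·(Y/Q) = 0.00171851 × (17166/184.459) = 0.160.
Since 0 < η < 1, this is a necessity.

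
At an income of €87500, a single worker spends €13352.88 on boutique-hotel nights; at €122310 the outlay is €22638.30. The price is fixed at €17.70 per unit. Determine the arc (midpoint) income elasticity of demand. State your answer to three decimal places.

1.555

With a constant price, Q₁ = 13352.88/17.70 = 754.400 and Q₂ = 22638.30/17.70 = 1279.000 (equivalently, work directly with expenditure since P cancels).
Midpoint %ΔQ = (22638.30 − 13352.88)/17995.59 = 0.51598; midpoint %ΔI = (122310 − 87500)/104905 = 0.33182.
η = 0.51598 / 0.33182 = 1.555.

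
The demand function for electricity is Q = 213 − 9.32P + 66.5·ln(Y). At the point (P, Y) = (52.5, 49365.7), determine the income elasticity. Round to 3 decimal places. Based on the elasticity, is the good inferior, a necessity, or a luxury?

At P = 52.5, Y = 49365.7: Q = 442.366.
Holding P constant, ∂Q/∂Y = 66.5/Y = 0.00134709.
η_Y = (∂Q/∂Y)·(Y/Q) = 0.00134709 × (49365.7/442.366) = 0.150.
Since 0 < η < 1, this is a necessity.

0.150 (necessity)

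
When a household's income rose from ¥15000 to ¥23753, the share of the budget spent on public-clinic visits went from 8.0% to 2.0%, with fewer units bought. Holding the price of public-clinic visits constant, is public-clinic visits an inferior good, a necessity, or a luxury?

Quantity demanded falls as income rises, so η < 0.

inferior good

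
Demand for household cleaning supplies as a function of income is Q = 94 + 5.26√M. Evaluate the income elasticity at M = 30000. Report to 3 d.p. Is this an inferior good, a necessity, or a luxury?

At M = 30000: Q = 1005.059.
dQ/dM = 5.26/(2√M) = 0.0151843 at this income.
η = (dQ/dM)·(M/Q) = 0.0151843 × (30000/1005.059) = 0.453.
Since 0 < η < 1, the good is a necessity.

0.453 (necessity)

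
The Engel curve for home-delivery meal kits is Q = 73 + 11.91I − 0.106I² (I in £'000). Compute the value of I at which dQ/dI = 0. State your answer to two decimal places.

dQ/dI = 11.91 − 0.212I.
The good is inferior where dQ/dI < 0. Setting dQ/dI = 0 gives I = 11.91 / 0.212 = 56.18.

56.18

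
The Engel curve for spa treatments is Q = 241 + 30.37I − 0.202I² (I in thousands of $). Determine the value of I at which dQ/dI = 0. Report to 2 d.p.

75.17

dQ/dI = 30.37 − 0.404I.
The good is inferior where dQ/dI < 0. Setting dQ/dI = 0 gives I = 30.37 / 0.404 = 75.17.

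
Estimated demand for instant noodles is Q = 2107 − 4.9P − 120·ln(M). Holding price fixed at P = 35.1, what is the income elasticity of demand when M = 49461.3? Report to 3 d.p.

-0.188

At P = 35.1, M = 49461.3: Q = 637.937.
Holding P constant, ∂Q/∂M = -120/M = -0.00242614.
η_M = (∂Q/∂M)·(M/Q) = -0.00242614 × (49461.3/637.937) = -0.188.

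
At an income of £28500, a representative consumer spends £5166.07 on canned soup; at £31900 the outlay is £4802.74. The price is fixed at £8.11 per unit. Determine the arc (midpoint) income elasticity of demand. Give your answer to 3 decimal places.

With a constant price, Q₁ = 5166.07/8.11 = 637.000 and Q₂ = 4802.74/8.11 = 592.200 (equivalently, work directly with expenditure since P cancels).
Midpoint %ΔQ = (4802.74 − 5166.07)/4984.41 = -0.07289; midpoint %ΔI = (31900 − 28500)/30200 = 0.11258.
η = -0.07289 / 0.11258 = -0.647.

-0.647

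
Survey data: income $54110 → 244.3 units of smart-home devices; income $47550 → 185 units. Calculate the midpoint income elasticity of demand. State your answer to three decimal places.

2.141

ΔQ = 185 − 244.3 = -59.3; midpoint Q̄ = (244.3 + 185)/2 = 214.65.
ΔI = 47550 − 54110 = -6560; midpoint Ī = (54110 + 47550)/2 = 50830.
η = (ΔQ/Q̄) ÷ (ΔI/Ī) = (-59.3/214.65) ÷ (-6560/50830) = 2.141.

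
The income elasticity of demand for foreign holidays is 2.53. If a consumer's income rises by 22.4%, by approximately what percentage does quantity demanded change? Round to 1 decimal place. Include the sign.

%ΔQ ≈ η × %ΔI = 2.53 × 22.4% = 56.7%.

56.7%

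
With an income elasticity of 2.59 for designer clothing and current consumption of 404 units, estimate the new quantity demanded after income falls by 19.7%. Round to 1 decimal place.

%ΔQ ≈ η × %ΔI = 2.59 × (-19.7%) = -51.023%.
New Q ≈ 404 × (1 − 0.51023) = 197.9.

197.9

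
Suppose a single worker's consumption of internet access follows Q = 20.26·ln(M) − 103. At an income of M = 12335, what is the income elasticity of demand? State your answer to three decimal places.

At M = 12335: Q = 87.853.
dQ/dM = 20.26/M = 0.00164248 at this income.
η = (dQ/dM)·(M/Q) = 0.00164248 × (12335/87.853) = 0.231.

0.231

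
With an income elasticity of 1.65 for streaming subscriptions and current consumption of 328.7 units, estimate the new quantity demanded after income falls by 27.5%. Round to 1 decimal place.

%ΔQ ≈ η × %ΔI = 1.65 × (-27.5%) = -45.375%.
New Q ≈ 328.7 × (1 − 0.45375) = 179.6.

179.6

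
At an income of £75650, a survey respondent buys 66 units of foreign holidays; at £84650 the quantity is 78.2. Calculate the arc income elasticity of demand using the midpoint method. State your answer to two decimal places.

ΔQ = 78.2 − 66 = 12.2; midpoint Q̄ = (66 + 78.2)/2 = 72.1.
ΔI = 84650 − 75650 = 9000; midpoint Ī = (75650 + 84650)/2 = 80150.
η = (ΔQ/Q̄) ÷ (ΔI/Ī) = (12.2/72.1) ÷ (9000/80150) = 1.51.

1.51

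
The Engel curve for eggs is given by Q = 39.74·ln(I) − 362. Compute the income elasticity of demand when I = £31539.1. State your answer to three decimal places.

At I = 31539.1: Q = 49.666.
dQ/dI = 39.74/I = 0.00126002 at this income.
η = (dQ/dI)·(I/Q) = 0.00126002 × (31539.1/49.666) = 0.800.

0.800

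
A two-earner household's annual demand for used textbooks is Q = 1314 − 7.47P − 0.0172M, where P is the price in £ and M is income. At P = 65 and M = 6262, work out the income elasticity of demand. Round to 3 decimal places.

At P = 65, M = 6262: Q = 720.744.
Holding P constant, ∂Q/∂M = −0.0172.
η_M = (∂Q/∂M)·(M/Q) = -0.0172 × (6262/720.744) = -0.149.

-0.149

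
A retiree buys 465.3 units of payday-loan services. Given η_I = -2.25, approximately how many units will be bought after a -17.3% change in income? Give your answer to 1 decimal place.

%ΔQ ≈ η × %ΔI = -2.25 × (-17.3%) = 38.925%.
New Q ≈ 465.3 × (1 + 0.38925) = 646.4.

646.4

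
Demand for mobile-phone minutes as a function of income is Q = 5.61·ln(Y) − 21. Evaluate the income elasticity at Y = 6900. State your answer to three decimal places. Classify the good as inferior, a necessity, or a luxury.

At Y = 6900: Q = 28.588.
dQ/dY = 5.61/Y = 0.000813043 at this income.
η = (dQ/dY)·(Y/Q) = 0.000813043 × (6900/28.588) = 0.196.
Since 0 < η < 1, the good is a necessity.

0.196 (necessity)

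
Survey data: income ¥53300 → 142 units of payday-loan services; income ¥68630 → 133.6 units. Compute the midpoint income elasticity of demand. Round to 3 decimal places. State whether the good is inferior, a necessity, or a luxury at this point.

-0.242 (inferior good)

ΔQ = 133.6 − 142 = -8.4; midpoint Q̄ = (142 + 133.6)/2 = 137.8.
ΔI = 68630 − 53300 = 15330; midpoint Ī = (53300 + 68630)/2 = 60965.
η = (ΔQ/Q̄) ÷ (ΔI/Ī) = (-8.4/137.8) ÷ (15330/60965) = -0.242.
η < 0 ⇒ inferior good.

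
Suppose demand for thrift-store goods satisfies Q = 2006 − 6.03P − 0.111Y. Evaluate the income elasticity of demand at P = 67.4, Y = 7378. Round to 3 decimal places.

-1.049

At P = 67.4, Y = 7378: Q = 780.620.
Holding P constant, ∂Q/∂Y = −0.111.
η_Y = (∂Q/∂Y)·(Y/Q) = -0.111 × (7378/780.620) = -1.049.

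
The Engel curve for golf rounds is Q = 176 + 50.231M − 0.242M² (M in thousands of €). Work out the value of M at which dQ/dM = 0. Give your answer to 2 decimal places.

dQ/dM = 50.231 − 0.484M.
The good is inferior where dQ/dM < 0. Setting dQ/dM = 0 gives M = 50.231 / 0.484 = 103.78.

103.78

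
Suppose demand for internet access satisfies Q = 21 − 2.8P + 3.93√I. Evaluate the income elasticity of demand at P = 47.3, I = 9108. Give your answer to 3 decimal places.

0.711

At P = 47.3, I = 9108: Q = 263.623.
Holding P constant, ∂Q/∂I = 3.93/(2√I) = 0.0205897.
η_I = (∂Q/∂I)·(I/Q) = 0.0205897 × (9108/263.623) = 0.711.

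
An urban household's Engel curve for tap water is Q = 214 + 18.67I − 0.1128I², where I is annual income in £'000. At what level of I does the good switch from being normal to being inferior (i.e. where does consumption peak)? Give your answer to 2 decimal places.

82.76

dQ/dI = 18.67 − 0.2256I.
The good is inferior where dQ/dI < 0. Setting dQ/dI = 0 gives I = 18.67 / 0.2256 = 82.76.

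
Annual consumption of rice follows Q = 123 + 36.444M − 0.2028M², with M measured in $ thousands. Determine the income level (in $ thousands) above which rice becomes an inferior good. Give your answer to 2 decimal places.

dQ/dM = 36.444 − 0.4056M.
The good is inferior where dQ/dM < 0. Setting dQ/dM = 0 gives M = 36.444 / 0.4056 = 89.85.

89.85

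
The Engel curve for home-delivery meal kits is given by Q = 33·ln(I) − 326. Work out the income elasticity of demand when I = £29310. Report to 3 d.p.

2.458

At I = 29310: Q = 13.428.
dQ/dI = 33/I = 0.0011259 at this income.
η = (dQ/dI)·(I/Q) = 0.0011259 × (29310/13.428) = 2.458.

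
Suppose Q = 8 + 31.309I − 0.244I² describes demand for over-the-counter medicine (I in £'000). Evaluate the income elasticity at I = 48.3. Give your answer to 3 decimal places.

0.393

At I = 48.3: Q = 950.9995.
dQ/dI = 31.309 − 0.488I = 7.73860.
η = (dQ/dI)·(I/Q) = 7.73860 × (48.3/950.9995) = 0.393.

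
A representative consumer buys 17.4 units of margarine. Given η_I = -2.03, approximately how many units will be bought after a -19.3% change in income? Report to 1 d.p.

24.2

%ΔQ ≈ η × %ΔI = -2.03 × (-19.3%) = 39.179%.
New Q ≈ 17.4 × (1 + 0.39179) = 24.2.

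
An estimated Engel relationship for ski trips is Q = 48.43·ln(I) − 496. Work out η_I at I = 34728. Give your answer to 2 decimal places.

4.68

At I = 34728: Q = 10.350.
dQ/dI = 48.43/I = 0.00139455 at this income.
η = (dQ/dI)·(I/Q) = 0.00139455 × (34728/10.350) = 4.68.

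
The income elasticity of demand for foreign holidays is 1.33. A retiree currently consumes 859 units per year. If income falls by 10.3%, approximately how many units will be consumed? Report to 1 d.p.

%ΔQ ≈ η × %ΔI = 1.33 × (-10.3%) = -13.699%.
New Q ≈ 859 × (1 − 0.13699) = 741.3.

741.3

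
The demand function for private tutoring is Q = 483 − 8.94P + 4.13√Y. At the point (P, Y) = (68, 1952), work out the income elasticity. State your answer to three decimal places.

At P = 68, Y = 1952: Q = 57.549.
Holding P constant, ∂Q/∂Y = 4.13/(2√Y) = 0.0467391.
η_Y = (∂Q/∂Y)·(Y/Q) = 0.0467391 × (1952/57.549) = 1.585.

1.585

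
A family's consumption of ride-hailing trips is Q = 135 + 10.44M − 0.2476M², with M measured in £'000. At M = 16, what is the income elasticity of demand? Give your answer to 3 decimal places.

0.169

At M = 16: Q = 238.6544.
dQ/dM = 10.44 − 0.4952M = 2.51680.
η = (dQ/dM)·(M/Q) = 2.51680 × (16/238.6544) = 0.169.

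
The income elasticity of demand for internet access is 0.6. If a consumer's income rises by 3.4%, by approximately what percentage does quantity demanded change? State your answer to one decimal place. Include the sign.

2.0%

%ΔQ ≈ η × %ΔI = 0.6 × 3.4% = 2.0%.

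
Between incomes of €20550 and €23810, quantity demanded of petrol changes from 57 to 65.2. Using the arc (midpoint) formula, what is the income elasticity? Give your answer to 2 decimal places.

0.91

ΔQ = 65.2 − 57 = 8.2; midpoint Q̄ = (57 + 65.2)/2 = 61.1.
ΔI = 23810 − 20550 = 3260; midpoint Ī = (20550 + 23810)/2 = 22180.
η = (ΔQ/Q̄) ÷ (ΔI/Ī) = (8.2/61.1) ÷ (3260/22180) = 0.91.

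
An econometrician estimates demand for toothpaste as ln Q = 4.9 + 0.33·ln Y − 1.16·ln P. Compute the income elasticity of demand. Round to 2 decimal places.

0.33

In a log-linear demand, the coefficient on ln Y is the income elasticity.
So η = 0.33.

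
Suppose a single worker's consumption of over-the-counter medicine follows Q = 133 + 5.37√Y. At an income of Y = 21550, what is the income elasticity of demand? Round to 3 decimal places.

At Y = 21550: Q = 921.312.
dQ/dY = 5.37/(2√Y) = 0.0182903 at this income.
η = (dQ/dY)·(Y/Q) = 0.0182903 × (21550/921.312) = 0.428.

0.428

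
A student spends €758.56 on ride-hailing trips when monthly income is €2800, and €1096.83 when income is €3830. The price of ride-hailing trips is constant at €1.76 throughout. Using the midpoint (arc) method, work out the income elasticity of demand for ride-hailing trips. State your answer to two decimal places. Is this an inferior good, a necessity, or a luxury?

1.17 (luxury)

With a constant price, Q₁ = 758.56/1.76 = 431.000 and Q₂ = 1096.83/1.76 = 623.199 (equivalently, work directly with expenditure since P cancels).
Midpoint %ΔQ = (1096.83 − 758.56)/927.70 = 0.36463; midpoint %ΔI = (3830 − 2800)/3315 = 0.31071.
η = 0.36463 / 0.31071 = 1.17.
η > 1 ⇒ luxury.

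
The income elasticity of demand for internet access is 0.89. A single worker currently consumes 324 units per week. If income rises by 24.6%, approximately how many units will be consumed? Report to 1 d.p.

394.9

%ΔQ ≈ η × %ΔI = 0.89 × 24.6% = 21.894%.
New Q ≈ 324 × (1 + 0.21894) = 394.9.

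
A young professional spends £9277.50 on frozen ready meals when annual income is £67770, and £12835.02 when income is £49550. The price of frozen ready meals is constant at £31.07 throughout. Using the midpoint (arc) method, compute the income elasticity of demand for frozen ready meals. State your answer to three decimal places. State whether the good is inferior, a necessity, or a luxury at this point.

With a constant price, Q₁ = 9277.50/31.07 = 298.600 and Q₂ = 12835.02/31.07 = 413.100 (equivalently, work directly with expenditure since P cancels).
Midpoint %ΔQ = (12835.02 − 9277.50)/11056.26 = 0.32177; midpoint %ΔI = (49550 − 67770)/58660 = -0.31060.
η = 0.32177 / -0.31060 = -1.036.
η < 0 ⇒ inferior good.

-1.036 (inferior good)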